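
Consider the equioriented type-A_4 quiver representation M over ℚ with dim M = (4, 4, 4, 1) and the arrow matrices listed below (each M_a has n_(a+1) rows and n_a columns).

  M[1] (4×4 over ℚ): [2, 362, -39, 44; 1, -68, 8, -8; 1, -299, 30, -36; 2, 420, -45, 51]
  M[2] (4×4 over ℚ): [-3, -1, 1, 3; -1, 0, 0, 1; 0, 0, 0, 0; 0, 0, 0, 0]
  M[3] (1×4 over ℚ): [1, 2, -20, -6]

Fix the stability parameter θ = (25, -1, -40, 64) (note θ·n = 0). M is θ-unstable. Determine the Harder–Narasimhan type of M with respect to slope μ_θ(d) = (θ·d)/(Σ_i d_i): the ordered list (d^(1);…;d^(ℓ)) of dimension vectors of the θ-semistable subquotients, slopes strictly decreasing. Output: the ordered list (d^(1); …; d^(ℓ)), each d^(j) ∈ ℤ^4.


Interval decomposition of M: I[1,2]^2, I[1,3], I[1,4], I[3,3]^2.
HN type (ℓ=4): μ^(1)=64; μ^(2)=12; μ^(3)=-16/3; μ^(4)=-40

((0, 0, 0, 1); (2, 2, 0, 0); (2, 2, 2, 0); (0, 0, 2, 0))


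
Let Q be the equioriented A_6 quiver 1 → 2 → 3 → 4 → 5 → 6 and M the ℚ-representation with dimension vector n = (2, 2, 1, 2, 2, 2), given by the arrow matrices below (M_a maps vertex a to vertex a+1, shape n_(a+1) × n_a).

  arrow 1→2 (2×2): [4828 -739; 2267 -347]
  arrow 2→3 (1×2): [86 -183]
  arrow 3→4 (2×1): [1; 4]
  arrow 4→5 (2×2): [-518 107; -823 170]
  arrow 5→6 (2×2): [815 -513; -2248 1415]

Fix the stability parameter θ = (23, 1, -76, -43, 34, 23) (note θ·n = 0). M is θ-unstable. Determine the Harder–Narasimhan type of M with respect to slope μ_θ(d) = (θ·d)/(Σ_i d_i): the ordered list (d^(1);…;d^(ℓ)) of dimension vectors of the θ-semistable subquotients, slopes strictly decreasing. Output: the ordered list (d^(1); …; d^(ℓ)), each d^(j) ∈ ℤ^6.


Barcode: M ≅ I[1,2], I[1,6], I[4,6]. HN layers by μ_θ (4 steps, strictly decreasing):
  μ^(1)=57/2; μ^(2)=12; μ^(3)=-95/4; μ^(4)=-43

((0, 0, 0, 0, 2, 2); (1, 1, 0, 0, 0, 0); (1, 1, 1, 1, 0, 0); (0, 0, 0, 1, 0, 0))


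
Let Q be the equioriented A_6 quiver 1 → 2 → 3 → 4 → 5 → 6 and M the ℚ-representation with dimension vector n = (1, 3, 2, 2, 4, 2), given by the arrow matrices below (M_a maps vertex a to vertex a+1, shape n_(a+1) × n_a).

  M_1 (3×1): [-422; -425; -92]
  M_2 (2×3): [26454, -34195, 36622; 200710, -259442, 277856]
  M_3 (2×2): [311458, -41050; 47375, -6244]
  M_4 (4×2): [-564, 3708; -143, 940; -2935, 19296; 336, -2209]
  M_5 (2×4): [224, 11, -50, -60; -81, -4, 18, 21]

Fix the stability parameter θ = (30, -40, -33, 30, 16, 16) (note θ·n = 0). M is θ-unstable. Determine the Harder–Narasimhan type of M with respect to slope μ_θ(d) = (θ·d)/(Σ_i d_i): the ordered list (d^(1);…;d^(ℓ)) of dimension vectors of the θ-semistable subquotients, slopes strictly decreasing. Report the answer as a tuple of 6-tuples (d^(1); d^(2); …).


Interval decomposition of M: I[1,6], I[2,2], I[2,6], I[5,5]^2.
HN type (ℓ=5): μ^(1)=62/3; μ^(2)=16; μ^(3)=-43/3; μ^(4)=-33; μ^(5)=-40

((0, 0, 0, 2, 2, 2); (0, 0, 0, 0, 2, 0); (1, 1, 1, 0, 0, 0); (0, 0, 1, 0, 0, 0); (0, 2, 0, 0, 0, 0))


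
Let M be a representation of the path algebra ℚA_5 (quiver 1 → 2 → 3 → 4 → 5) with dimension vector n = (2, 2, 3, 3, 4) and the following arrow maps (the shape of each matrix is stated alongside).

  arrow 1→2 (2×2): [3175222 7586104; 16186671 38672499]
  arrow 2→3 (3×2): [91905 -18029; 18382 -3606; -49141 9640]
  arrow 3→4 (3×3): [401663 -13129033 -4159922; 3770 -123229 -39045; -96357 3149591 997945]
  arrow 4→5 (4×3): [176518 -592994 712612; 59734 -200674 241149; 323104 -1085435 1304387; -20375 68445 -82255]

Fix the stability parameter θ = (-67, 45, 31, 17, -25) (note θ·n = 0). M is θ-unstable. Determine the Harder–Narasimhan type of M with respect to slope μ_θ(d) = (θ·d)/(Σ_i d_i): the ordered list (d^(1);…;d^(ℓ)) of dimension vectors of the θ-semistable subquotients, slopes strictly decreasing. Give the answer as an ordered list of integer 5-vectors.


Via rank(M_{q-1}∘⋯∘M_p): M ≅ I[1,5]^2, I[3,5], I[5,5].
μ_θ-semistable layers: μ^(1)=17; μ^(2)=23/3; μ^(3)=-25; μ^(4)=-67

((0, 2, 2, 2, 2); (0, 0, 1, 1, 1); (0, 0, 0, 0, 1); (2, 0, 0, 0, 0))


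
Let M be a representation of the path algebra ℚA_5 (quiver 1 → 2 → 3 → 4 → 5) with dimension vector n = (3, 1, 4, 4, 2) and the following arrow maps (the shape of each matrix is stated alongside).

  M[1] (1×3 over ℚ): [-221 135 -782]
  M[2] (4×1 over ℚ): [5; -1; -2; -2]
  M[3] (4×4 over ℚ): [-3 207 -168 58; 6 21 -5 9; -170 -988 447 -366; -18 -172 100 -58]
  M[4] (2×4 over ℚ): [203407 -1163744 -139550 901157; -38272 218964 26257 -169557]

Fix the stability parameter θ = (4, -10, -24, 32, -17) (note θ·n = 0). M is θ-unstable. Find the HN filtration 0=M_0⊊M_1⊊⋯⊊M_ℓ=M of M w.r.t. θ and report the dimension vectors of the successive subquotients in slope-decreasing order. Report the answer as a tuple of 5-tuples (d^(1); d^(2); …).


Barcode: M ≅ I[1,1]^2, I[1,5], I[3,4]^2, I[3,5]. HN layers by μ_θ (5 steps, strictly decreasing):
  μ^(1)=32; μ^(2)=15/2; μ^(3)=4; μ^(4)=-10; μ^(5)=-24

((0, 0, 0, 2, 0); (0, 0, 0, 2, 2); (2, 0, 0, 0, 0); (1, 1, 1, 0, 0); (0, 0, 3, 0, 0))


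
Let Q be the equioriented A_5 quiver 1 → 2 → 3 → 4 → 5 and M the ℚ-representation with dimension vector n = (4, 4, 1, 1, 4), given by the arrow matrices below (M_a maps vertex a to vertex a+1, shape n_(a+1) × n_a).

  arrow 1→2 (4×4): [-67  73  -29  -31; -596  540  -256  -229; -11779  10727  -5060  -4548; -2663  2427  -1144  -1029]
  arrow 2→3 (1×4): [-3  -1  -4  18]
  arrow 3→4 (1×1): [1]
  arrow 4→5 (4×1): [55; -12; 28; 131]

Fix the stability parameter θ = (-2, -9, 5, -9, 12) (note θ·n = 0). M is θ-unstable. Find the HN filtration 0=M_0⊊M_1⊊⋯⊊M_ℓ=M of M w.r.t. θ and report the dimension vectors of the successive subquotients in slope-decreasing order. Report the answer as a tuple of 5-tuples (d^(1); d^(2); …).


Interval decomposition of M: I[1,1], I[1,2]^2, I[1,5], I[2,2], I[5,5]^3.
HN type (ℓ=4): μ^(1)=12; μ^(2)=-2; μ^(3)=-11/2; μ^(4)=-9

((0, 0, 0, 0, 4); (1, 0, 1, 1, 0); (3, 3, 0, 0, 0); (0, 1, 0, 0, 0))


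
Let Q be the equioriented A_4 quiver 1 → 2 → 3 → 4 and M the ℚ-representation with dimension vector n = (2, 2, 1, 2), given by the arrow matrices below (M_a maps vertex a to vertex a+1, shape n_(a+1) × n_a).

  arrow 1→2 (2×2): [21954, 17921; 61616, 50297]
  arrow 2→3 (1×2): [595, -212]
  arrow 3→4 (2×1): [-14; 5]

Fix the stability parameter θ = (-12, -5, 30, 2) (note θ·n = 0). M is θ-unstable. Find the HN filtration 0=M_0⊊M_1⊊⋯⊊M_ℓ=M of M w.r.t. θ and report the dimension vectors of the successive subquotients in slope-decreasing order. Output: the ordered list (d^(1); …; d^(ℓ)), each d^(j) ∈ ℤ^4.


Barcode: M ≅ I[1,2], I[1,4], I[4,4]. HN layers by μ_θ (4 steps, strictly decreasing):
  μ^(1)=16; μ^(2)=2; μ^(3)=-5; μ^(4)=-12

((0, 0, 1, 1); (0, 0, 0, 1); (0, 2, 0, 0); (2, 0, 0, 0))


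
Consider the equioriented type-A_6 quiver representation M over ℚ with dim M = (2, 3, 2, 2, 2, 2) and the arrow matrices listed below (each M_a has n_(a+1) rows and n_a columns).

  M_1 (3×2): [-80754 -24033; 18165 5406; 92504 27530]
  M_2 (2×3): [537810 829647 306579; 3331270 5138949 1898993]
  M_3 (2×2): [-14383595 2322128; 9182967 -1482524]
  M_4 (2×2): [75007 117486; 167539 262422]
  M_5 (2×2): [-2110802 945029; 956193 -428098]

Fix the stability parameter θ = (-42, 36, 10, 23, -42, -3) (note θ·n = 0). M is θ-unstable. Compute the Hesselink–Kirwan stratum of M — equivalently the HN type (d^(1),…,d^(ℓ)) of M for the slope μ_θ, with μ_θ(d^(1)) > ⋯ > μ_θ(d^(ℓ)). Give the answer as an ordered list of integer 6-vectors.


Interval decomposition of M: I[1,2], I[1,6], I[2,2], I[3,4], I[5,6].
HN type (ℓ=6): μ^(1)=36; μ^(2)=23; μ^(3)=10; μ^(4)=24/5; μ^(5)=-3; μ^(6)=-42

((0, 2, 0, 0, 0, 0); (0, 0, 0, 1, 0, 0); (0, 0, 1, 0, 0, 0); (0, 1, 1, 1, 1, 1); (0, 0, 0, 0, 0, 1); (2, 0, 0, 0, 1, 0))


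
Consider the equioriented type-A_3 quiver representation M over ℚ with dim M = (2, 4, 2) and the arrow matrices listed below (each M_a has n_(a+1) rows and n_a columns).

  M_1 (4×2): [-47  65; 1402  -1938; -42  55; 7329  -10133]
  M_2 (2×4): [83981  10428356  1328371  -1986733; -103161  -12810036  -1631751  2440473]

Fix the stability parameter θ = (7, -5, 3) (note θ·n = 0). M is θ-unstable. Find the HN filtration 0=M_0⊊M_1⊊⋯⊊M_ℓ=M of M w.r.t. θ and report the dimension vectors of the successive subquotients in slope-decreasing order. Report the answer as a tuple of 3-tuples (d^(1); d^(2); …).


Barcode: M ≅ I[1,2], I[1,3], I[2,2]^2, I[3,3]. HN layers by μ_θ (3 steps, strictly decreasing):
  μ^(1)=3; μ^(2)=1; μ^(3)=-5

((0, 0, 2); (2, 2, 0); (0, 2, 0))


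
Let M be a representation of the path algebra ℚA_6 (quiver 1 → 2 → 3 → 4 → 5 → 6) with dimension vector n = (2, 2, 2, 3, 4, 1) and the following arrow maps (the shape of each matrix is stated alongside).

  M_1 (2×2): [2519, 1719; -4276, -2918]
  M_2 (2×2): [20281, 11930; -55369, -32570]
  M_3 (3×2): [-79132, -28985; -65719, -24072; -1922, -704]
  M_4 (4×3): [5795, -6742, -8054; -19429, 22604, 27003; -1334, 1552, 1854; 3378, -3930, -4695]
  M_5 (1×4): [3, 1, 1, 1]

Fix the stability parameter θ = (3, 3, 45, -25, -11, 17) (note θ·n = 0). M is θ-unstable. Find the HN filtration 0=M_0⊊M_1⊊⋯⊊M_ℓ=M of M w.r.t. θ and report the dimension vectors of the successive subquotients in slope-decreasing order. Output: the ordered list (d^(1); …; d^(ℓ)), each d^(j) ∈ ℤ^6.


Barcode: M ≅ I[1,2], I[1,5], I[3,4], I[4,5], I[5,5], I[5,6]. HN layers by μ_θ (5 steps, strictly decreasing):
  μ^(1)=17; μ^(2)=10; μ^(3)=3; μ^(4)=-11; μ^(5)=-25

((0, 0, 0, 0, 0, 1); (0, 0, 1, 1, 0, 0); (2, 2, 1, 1, 1, 0); (0, 0, 0, 0, 3, 0); (0, 0, 0, 1, 0, 0))


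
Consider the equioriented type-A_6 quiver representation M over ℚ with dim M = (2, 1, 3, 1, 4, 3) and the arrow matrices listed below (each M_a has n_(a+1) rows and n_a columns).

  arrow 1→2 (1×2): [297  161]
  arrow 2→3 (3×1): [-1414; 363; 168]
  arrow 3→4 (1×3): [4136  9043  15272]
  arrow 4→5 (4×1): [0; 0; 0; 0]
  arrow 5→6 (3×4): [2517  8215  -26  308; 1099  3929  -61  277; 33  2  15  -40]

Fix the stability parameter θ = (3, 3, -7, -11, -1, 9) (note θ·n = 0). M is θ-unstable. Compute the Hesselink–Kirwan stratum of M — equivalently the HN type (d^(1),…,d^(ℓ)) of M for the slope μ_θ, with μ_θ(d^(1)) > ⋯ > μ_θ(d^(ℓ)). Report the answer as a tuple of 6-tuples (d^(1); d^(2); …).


Via rank(M_{q-1}∘⋯∘M_p): M ≅ I[1,1], I[1,4], I[3,3]^2, I[5,5], I[5,6]^3.
μ_θ-semistable layers: μ^(1)=9; μ^(2)=3; μ^(3)=-1; μ^(4)=-3; μ^(5)=-7

((0, 0, 0, 0, 0, 3); (1, 0, 0, 0, 0, 0); (0, 0, 0, 0, 4, 0); (1, 1, 1, 1, 0, 0); (0, 0, 2, 0, 0, 0))


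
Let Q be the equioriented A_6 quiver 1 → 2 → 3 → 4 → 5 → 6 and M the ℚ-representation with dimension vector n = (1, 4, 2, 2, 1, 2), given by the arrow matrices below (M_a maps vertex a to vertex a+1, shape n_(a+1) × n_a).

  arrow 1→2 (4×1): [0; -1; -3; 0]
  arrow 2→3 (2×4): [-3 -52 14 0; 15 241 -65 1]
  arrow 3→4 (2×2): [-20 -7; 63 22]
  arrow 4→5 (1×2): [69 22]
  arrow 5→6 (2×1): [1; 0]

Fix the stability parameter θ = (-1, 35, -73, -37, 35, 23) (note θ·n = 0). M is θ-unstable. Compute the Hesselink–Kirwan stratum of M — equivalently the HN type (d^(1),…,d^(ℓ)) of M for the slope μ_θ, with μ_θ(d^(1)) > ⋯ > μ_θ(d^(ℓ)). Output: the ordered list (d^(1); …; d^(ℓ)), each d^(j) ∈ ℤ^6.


Via rank(M_{q-1}∘⋯∘M_p): M ≅ I[1,6], I[2,2]^2, I[2,4], I[6,6].
μ_θ-semistable layers: μ^(1)=35; μ^(2)=29; μ^(3)=23; μ^(4)=-19; μ^(5)=-25

((0, 2, 0, 0, 0, 0); (0, 0, 0, 0, 1, 1); (0, 0, 0, 0, 0, 1); (1, 1, 1, 1, 0, 0); (0, 1, 1, 1, 0, 0))


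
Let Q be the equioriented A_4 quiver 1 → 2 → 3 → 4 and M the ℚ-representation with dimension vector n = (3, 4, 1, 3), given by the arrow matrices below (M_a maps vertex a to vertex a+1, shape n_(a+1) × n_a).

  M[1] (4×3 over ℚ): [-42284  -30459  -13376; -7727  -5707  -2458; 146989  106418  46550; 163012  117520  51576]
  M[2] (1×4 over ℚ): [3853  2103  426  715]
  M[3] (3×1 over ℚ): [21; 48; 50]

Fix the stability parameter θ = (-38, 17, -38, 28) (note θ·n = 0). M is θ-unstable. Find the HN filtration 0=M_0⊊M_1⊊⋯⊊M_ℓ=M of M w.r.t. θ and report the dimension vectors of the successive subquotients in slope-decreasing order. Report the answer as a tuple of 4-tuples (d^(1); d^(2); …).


Interval decomposition of M: I[1,1], I[1,2], I[1,4], I[2,2]^2, I[4,4]^2.
HN type (ℓ=4): μ^(1)=28; μ^(2)=17; μ^(3)=-21/2; μ^(4)=-38

((0, 0, 0, 3); (0, 3, 0, 0); (0, 1, 1, 0); (3, 0, 0, 0))


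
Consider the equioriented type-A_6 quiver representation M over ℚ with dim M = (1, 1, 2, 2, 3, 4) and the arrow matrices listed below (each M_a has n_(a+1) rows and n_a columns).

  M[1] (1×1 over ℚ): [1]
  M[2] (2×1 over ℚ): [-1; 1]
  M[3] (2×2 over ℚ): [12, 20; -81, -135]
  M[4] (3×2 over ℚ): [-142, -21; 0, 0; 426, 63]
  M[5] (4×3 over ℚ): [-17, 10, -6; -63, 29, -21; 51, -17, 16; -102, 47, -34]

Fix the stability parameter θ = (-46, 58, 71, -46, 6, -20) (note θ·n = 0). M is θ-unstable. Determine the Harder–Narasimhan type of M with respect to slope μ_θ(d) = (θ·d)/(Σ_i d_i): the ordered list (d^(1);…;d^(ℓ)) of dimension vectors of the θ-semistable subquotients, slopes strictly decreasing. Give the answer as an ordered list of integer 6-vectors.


Barcode: M ≅ I[1,6], I[3,3], I[4,4], I[5,6]^2, I[6,6]. HN layers by μ_θ (5 steps, strictly decreasing):
  μ^(1)=71; μ^(2)=69/5; μ^(3)=-7; μ^(4)=-20; μ^(5)=-46

((0, 0, 1, 0, 0, 0); (0, 1, 1, 1, 1, 1); (0, 0, 0, 0, 2, 2); (0, 0, 0, 0, 0, 1); (1, 0, 0, 1, 0, 0))


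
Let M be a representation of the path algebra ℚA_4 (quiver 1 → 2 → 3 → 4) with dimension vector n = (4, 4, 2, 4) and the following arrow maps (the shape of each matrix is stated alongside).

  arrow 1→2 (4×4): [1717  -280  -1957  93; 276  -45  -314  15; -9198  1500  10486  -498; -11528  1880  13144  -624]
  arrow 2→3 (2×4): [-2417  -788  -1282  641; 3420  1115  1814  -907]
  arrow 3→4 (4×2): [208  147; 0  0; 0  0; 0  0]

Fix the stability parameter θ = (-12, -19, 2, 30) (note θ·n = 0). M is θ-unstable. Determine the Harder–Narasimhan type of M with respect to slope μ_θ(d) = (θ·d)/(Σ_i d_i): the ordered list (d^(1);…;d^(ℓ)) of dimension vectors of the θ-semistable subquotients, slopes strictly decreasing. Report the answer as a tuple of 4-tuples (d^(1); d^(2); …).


Via rank(M_{q-1}∘⋯∘M_p): M ≅ I[1,1]^2, I[1,3], I[1,4], I[2,2]^2, I[4,4]^3.
μ_θ-semistable layers: μ^(1)=30; μ^(2)=2; μ^(3)=-12; μ^(4)=-31/2; μ^(5)=-19

((0, 0, 0, 4); (0, 0, 2, 0); (2, 0, 0, 0); (2, 2, 0, 0); (0, 2, 0, 0))


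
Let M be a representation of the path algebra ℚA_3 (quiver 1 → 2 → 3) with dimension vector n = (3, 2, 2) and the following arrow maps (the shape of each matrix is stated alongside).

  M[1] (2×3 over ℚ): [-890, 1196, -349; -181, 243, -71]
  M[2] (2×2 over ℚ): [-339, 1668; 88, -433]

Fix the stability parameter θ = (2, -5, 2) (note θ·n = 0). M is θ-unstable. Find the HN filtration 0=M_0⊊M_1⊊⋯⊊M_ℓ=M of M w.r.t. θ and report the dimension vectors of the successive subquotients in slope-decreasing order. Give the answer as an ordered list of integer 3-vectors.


Interval decomposition of M: I[1,1], I[1,3]^2.
HN type (ℓ=2): μ^(1)=2; μ^(2)=-3/2

((1, 0, 2); (2, 2, 0))


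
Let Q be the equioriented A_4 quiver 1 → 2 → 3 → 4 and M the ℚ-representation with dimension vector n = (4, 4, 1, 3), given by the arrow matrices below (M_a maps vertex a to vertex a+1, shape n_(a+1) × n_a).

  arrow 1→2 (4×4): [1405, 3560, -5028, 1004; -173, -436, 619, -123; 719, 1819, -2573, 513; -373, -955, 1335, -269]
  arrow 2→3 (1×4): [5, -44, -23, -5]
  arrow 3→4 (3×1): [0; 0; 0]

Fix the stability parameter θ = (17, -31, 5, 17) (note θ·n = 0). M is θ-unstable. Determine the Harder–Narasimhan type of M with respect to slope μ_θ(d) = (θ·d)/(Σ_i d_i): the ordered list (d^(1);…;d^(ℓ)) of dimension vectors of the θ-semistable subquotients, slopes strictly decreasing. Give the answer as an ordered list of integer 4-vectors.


Interval decomposition of M: I[1,2]^3, I[1,3], I[4,4]^3.
HN type (ℓ=3): μ^(1)=17; μ^(2)=5; μ^(3)=-7

((0, 0, 0, 3); (0, 0, 1, 0); (4, 4, 0, 0))


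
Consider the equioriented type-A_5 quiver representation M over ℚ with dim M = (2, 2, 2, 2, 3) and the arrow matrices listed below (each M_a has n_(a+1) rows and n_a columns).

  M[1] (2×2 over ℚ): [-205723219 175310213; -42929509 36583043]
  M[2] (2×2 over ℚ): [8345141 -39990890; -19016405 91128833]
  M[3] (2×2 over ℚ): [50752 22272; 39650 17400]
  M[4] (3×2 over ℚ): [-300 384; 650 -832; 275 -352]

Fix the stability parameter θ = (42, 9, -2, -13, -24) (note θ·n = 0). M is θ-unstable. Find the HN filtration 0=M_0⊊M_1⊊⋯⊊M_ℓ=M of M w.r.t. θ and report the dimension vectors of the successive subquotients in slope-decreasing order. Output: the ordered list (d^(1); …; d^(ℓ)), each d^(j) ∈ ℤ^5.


Interval decomposition of M: I[1,1], I[1,4], I[2,3], I[4,5], I[5,5]^2.
HN type (ℓ=5): μ^(1)=42; μ^(2)=9; μ^(3)=7/2; μ^(4)=-37/2; μ^(5)=-24

((1, 0, 0, 0, 0); (1, 1, 1, 1, 0); (0, 1, 1, 0, 0); (0, 0, 0, 1, 1); (0, 0, 0, 0, 2))


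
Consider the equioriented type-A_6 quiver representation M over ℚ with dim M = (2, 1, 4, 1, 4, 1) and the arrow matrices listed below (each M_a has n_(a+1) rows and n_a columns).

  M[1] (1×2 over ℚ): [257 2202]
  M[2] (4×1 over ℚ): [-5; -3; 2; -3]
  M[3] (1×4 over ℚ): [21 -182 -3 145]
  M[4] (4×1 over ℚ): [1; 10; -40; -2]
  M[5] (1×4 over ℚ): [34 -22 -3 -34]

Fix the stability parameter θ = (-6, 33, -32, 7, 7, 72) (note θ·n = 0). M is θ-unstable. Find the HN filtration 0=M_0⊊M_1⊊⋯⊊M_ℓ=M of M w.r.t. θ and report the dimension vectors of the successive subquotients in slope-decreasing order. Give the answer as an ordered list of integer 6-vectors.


Interval decomposition of M: I[1,1], I[1,3], I[3,3]^2, I[3,6], I[5,5]^3.
HN type (ℓ=5): μ^(1)=72; μ^(2)=7; μ^(3)=1/2; μ^(4)=-6; μ^(5)=-32

((0, 0, 0, 0, 0, 1); (0, 0, 0, 1, 4, 0); (0, 1, 1, 0, 0, 0); (2, 0, 0, 0, 0, 0); (0, 0, 3, 0, 0, 0))


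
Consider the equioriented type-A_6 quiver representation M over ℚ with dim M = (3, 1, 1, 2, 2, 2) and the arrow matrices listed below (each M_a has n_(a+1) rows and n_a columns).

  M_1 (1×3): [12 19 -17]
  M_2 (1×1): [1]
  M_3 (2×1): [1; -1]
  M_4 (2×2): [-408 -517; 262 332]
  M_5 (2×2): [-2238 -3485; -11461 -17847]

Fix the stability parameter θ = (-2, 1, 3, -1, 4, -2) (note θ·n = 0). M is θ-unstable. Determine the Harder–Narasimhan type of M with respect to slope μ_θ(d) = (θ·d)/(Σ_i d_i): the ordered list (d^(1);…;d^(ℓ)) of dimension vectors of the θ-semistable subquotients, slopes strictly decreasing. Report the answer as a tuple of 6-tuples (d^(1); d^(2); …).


Via rank(M_{q-1}∘⋯∘M_p): M ≅ I[1,1]^2, I[1,6], I[4,6].
μ_θ-semistable layers: μ^(1)=1; μ^(2)=-1; μ^(3)=-2

((0, 1, 1, 1, 2, 2); (0, 0, 0, 1, 0, 0); (3, 0, 0, 0, 0, 0))


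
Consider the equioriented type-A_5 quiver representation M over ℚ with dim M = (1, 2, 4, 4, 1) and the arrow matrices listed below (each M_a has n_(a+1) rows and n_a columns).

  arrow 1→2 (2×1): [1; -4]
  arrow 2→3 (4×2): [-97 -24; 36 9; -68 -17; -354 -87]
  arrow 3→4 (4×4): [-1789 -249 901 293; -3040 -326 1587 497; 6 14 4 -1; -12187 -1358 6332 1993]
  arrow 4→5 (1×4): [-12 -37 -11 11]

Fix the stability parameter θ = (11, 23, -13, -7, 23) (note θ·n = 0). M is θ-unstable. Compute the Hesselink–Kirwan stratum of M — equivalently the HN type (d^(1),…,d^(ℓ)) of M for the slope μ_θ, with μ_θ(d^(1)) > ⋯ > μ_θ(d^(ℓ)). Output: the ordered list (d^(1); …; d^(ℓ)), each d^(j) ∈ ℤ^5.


Barcode: M ≅ I[1,5], I[2,4], I[3,4]^2. HN layers by μ_θ (5 steps, strictly decreasing):
  μ^(1)=23; μ^(2)=7/2; μ^(3)=1; μ^(4)=-7; μ^(5)=-13

((0, 0, 0, 0, 1); (1, 1, 1, 1, 0); (0, 1, 1, 1, 0); (0, 0, 0, 2, 0); (0, 0, 2, 0, 0))


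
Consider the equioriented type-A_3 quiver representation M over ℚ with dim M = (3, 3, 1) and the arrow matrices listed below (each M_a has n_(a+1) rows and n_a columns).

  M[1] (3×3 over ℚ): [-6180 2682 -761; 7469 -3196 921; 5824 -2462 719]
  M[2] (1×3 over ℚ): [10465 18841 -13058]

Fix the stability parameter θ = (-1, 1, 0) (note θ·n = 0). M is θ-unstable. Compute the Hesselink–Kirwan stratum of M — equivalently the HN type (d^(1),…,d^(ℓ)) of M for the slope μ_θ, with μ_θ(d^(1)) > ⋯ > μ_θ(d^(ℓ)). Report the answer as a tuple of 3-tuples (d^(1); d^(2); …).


Via rank(M_{q-1}∘⋯∘M_p): M ≅ I[1,1], I[1,2], I[1,3], I[2,2].
μ_θ-semistable layers: μ^(1)=1; μ^(2)=1/2; μ^(3)=-1

((0, 2, 0); (0, 1, 1); (3, 0, 0))


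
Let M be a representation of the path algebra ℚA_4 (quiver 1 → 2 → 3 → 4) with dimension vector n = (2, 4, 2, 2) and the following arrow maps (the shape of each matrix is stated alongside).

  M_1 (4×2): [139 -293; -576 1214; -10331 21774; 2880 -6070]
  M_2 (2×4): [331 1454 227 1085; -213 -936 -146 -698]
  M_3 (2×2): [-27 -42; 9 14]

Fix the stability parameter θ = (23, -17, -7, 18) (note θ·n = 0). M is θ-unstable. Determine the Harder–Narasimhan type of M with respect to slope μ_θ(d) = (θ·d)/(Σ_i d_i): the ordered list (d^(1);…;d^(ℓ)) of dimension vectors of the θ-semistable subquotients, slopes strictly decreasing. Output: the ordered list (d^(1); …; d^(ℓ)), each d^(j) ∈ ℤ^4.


Barcode: M ≅ I[1,3], I[1,4], I[2,2]^2, I[4,4]. HN layers by μ_θ (3 steps, strictly decreasing):
  μ^(1)=18; μ^(2)=-1/3; μ^(3)=-17

((0, 0, 0, 2); (2, 2, 2, 0); (0, 2, 0, 0))


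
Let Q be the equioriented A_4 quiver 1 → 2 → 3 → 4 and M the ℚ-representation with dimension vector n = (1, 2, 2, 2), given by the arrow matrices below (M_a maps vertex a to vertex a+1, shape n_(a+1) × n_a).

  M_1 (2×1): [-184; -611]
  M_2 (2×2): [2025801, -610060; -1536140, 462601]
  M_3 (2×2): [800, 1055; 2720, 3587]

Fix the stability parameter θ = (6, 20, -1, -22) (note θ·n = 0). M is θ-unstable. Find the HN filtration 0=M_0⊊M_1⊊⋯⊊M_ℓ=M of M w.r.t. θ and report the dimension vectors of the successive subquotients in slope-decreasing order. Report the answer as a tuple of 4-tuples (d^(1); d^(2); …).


Interval decomposition of M: I[1,4], I[2,3], I[4,4].
HN type (ℓ=3): μ^(1)=19/2; μ^(2)=3/4; μ^(3)=-22

((0, 1, 1, 0); (1, 1, 1, 1); (0, 0, 0, 1))


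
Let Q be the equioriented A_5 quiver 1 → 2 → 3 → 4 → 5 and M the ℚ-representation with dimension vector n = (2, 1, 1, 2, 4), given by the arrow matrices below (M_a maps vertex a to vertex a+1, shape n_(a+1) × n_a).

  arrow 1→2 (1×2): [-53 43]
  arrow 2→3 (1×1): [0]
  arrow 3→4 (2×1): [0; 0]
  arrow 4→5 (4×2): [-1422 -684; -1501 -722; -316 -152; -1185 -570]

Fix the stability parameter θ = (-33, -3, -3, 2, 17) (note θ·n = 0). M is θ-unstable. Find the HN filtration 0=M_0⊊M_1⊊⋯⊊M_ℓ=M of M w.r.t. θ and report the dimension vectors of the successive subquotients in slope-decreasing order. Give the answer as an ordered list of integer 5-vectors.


Via rank(M_{q-1}∘⋯∘M_p): M ≅ I[1,1], I[1,2], I[3,3], I[4,4], I[4,5], I[5,5]^3.
μ_θ-semistable layers: μ^(1)=17; μ^(2)=2; μ^(3)=-3; μ^(4)=-33

((0, 0, 0, 0, 4); (0, 0, 0, 2, 0); (0, 1, 1, 0, 0); (2, 0, 0, 0, 0))


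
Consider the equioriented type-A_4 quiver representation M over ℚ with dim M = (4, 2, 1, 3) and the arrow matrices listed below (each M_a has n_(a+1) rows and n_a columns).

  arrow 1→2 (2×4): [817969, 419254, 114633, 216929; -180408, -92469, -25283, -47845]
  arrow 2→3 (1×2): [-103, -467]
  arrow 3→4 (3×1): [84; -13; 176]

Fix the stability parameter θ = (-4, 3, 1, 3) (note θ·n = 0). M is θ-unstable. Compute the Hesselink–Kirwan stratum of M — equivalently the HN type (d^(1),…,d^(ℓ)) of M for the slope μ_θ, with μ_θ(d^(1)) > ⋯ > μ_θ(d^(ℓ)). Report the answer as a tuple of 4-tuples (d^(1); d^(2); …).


Barcode: M ≅ I[1,1]^2, I[1,2], I[1,4], I[4,4]^2. HN layers by μ_θ (3 steps, strictly decreasing):
  μ^(1)=3; μ^(2)=2; μ^(3)=-4

((0, 1, 0, 3); (0, 1, 1, 0); (4, 0, 0, 0))


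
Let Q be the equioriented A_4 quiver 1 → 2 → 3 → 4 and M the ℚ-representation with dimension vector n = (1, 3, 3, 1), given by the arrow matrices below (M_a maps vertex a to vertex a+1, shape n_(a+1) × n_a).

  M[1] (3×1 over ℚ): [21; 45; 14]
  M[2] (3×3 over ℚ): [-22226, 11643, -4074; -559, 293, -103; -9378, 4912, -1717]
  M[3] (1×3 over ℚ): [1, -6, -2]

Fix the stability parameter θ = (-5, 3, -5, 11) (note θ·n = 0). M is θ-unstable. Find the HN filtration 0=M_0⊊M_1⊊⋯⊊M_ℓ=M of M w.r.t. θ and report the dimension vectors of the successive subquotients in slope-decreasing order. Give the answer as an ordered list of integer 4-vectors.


Interval decomposition of M: I[1,4], I[2,3]^2.
HN type (ℓ=3): μ^(1)=11; μ^(2)=-1; μ^(3)=-5

((0, 0, 0, 1); (0, 3, 3, 0); (1, 0, 0, 0))


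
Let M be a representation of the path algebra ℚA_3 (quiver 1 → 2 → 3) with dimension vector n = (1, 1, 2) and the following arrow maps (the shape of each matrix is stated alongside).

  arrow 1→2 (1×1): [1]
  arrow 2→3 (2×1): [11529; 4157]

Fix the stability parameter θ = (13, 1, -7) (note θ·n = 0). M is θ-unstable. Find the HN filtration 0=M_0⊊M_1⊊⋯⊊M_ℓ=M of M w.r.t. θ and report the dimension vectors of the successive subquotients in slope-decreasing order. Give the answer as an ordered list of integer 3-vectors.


Via rank(M_{q-1}∘⋯∘M_p): M ≅ I[1,3], I[3,3].
μ_θ-semistable layers: μ^(1)=7/3; μ^(2)=-7

((1, 1, 1); (0, 0, 1))


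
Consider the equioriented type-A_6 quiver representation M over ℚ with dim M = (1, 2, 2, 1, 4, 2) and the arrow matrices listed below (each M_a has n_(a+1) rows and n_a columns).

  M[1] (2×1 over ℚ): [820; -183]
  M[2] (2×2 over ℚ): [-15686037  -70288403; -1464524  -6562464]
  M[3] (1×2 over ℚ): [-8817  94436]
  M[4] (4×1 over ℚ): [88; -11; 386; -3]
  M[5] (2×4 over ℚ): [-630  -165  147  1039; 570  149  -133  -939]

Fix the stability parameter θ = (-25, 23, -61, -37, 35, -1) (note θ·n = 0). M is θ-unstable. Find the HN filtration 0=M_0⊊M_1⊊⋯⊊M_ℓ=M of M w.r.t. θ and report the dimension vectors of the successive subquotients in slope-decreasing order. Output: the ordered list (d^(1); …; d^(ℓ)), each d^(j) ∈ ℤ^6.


Barcode: M ≅ I[1,5], I[2,3], I[5,5], I[5,6]^2. HN layers by μ_θ (4 steps, strictly decreasing):
  μ^(1)=35; μ^(2)=17; μ^(3)=-19; μ^(4)=-25

((0, 0, 0, 0, 2, 0); (0, 0, 0, 0, 2, 2); (0, 1, 1, 0, 0, 0); (1, 1, 1, 1, 0, 0))


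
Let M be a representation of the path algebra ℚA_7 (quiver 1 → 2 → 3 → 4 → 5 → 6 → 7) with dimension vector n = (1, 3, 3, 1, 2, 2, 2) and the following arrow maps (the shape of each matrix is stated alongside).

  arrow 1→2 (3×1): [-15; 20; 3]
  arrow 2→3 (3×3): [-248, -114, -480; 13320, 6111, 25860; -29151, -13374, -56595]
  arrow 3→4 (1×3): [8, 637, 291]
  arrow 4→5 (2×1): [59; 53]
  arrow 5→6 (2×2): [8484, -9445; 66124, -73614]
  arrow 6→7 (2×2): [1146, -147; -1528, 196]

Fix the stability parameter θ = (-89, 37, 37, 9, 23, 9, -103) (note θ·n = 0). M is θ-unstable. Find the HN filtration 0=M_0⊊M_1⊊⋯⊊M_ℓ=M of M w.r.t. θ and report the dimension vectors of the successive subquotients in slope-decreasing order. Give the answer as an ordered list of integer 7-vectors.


Barcode: M ≅ I[1,2], I[2,3], I[2,7], I[3,3], I[5,6], I[7,7]. HN layers by μ_θ (5 steps, strictly decreasing):
  μ^(1)=37; μ^(2)=16; μ^(3)=2; μ^(4)=-89; μ^(5)=-103

((0, 2, 2, 0, 0, 0, 0); (0, 0, 0, 0, 1, 1, 0); (0, 1, 1, 1, 1, 1, 1); (1, 0, 0, 0, 0, 0, 0); (0, 0, 0, 0, 0, 0, 1))


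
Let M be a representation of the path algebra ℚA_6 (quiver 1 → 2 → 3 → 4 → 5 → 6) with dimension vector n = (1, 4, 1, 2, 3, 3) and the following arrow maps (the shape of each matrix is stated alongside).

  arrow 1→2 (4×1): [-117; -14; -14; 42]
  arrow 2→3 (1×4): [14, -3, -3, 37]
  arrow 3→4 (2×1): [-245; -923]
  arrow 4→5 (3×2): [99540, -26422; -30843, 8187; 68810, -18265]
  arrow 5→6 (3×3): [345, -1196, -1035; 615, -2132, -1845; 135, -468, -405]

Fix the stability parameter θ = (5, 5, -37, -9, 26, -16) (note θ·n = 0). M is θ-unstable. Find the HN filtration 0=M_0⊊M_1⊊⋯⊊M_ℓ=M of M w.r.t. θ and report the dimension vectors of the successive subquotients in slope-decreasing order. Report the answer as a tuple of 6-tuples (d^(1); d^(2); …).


Barcode: M ≅ I[1,2], I[2,2]^2, I[2,6], I[4,5], I[5,5], I[6,6]^2. HN layers by μ_θ (4 steps, strictly decreasing):
  μ^(1)=26; μ^(2)=5; μ^(3)=-9; μ^(4)=-16

((0, 0, 0, 0, 2, 0); (1, 3, 0, 0, 1, 1); (0, 0, 0, 2, 0, 0); (0, 1, 1, 0, 0, 2))


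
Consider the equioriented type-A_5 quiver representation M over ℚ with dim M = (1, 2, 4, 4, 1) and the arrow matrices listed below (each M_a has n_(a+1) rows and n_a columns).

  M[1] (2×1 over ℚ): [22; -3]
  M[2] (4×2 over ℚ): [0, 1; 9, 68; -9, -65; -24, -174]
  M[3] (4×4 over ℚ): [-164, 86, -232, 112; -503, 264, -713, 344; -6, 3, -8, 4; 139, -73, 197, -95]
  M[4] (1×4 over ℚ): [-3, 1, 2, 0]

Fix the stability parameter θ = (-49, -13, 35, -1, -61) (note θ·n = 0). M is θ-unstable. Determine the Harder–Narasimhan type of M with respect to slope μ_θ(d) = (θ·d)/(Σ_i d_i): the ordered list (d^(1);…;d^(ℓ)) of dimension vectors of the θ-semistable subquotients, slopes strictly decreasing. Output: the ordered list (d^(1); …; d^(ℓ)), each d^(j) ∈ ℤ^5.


Barcode: M ≅ I[1,3], I[2,5], I[3,4]^2, I[4,4]. HN layers by μ_θ (6 steps, strictly decreasing):
  μ^(1)=35; μ^(2)=17; μ^(3)=-1; μ^(4)=-9; μ^(5)=-13; μ^(6)=-49

((0, 0, 1, 0, 0); (0, 0, 2, 2, 0); (0, 0, 0, 1, 0); (0, 0, 1, 1, 1); (0, 2, 0, 0, 0); (1, 0, 0, 0, 0))


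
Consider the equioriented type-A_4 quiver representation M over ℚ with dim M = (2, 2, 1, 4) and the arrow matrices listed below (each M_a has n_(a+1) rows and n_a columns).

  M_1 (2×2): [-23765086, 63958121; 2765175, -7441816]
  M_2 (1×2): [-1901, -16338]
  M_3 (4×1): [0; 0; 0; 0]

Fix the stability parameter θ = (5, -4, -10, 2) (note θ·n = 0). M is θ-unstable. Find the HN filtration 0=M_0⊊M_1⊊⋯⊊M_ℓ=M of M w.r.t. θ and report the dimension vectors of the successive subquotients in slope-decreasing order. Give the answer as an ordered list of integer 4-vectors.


Via rank(M_{q-1}∘⋯∘M_p): M ≅ I[1,2], I[1,3], I[4,4]^4.
μ_θ-semistable layers: μ^(1)=2; μ^(2)=1/2; μ^(3)=-3

((0, 0, 0, 4); (1, 1, 0, 0); (1, 1, 1, 0))


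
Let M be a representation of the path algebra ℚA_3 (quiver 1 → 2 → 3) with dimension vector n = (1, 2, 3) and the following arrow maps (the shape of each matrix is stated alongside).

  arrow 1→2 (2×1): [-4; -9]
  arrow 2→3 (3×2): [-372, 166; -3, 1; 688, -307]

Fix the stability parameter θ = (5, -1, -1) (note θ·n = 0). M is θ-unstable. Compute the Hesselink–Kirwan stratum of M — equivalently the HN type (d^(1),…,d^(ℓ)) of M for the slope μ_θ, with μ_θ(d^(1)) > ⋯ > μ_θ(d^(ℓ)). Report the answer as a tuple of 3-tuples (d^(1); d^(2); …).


Interval decomposition of M: I[1,3], I[2,3], I[3,3].
HN type (ℓ=2): μ^(1)=1; μ^(2)=-1

((1, 1, 1); (0, 1, 2))


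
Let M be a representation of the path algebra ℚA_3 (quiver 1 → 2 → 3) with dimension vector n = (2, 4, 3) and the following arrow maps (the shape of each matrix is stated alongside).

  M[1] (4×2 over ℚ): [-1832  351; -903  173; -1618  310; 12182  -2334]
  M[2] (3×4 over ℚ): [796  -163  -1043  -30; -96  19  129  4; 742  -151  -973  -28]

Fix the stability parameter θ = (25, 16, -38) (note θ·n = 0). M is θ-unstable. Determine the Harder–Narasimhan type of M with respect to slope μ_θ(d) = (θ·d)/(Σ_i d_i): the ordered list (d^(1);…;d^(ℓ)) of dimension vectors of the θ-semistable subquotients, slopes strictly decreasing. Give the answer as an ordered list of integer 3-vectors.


Barcode: M ≅ I[1,3]^2, I[2,2], I[2,3]. HN layers by μ_θ (3 steps, strictly decreasing):
  μ^(1)=16; μ^(2)=1; μ^(3)=-11

((0, 1, 0); (2, 2, 2); (0, 1, 1))


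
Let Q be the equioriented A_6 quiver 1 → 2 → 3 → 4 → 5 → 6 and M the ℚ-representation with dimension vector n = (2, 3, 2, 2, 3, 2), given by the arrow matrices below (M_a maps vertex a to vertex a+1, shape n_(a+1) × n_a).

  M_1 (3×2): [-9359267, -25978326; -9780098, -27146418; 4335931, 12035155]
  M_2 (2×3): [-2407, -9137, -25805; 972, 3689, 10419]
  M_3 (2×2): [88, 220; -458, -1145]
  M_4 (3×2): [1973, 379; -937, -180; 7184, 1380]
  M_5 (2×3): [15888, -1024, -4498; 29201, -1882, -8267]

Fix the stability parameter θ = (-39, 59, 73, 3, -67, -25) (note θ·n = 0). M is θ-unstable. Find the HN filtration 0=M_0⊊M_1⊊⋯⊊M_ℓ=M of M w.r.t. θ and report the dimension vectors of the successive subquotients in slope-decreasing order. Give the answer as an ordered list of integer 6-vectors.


Interval decomposition of M: I[1,3], I[1,6], I[2,2], I[4,6], I[5,5].
HN type (ℓ=7): μ^(1)=73; μ^(2)=59; μ^(3)=43/5; μ^(4)=-25; μ^(5)=-32; μ^(6)=-39; μ^(7)=-67

((0, 0, 1, 0, 0, 0); (0, 2, 0, 0, 0, 0); (0, 1, 1, 1, 1, 1); (0, 0, 0, 0, 0, 1); (0, 0, 0, 1, 1, 0); (2, 0, 0, 0, 0, 0); (0, 0, 0, 0, 1, 0))


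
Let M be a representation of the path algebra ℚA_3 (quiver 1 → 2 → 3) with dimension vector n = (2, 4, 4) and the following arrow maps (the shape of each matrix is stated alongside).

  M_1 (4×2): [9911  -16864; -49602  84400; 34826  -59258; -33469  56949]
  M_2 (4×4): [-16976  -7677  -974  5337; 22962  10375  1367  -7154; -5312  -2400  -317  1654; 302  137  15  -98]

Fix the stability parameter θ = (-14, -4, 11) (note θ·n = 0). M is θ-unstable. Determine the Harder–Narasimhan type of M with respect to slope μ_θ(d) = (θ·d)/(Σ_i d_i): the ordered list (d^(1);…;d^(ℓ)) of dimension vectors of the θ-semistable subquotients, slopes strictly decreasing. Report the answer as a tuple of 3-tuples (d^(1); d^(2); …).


Via rank(M_{q-1}∘⋯∘M_p): M ≅ I[1,2], I[1,3], I[2,3]^2, I[3,3].
μ_θ-semistable layers: μ^(1)=11; μ^(2)=-4; μ^(3)=-14

((0, 0, 4); (0, 4, 0); (2, 0, 0))


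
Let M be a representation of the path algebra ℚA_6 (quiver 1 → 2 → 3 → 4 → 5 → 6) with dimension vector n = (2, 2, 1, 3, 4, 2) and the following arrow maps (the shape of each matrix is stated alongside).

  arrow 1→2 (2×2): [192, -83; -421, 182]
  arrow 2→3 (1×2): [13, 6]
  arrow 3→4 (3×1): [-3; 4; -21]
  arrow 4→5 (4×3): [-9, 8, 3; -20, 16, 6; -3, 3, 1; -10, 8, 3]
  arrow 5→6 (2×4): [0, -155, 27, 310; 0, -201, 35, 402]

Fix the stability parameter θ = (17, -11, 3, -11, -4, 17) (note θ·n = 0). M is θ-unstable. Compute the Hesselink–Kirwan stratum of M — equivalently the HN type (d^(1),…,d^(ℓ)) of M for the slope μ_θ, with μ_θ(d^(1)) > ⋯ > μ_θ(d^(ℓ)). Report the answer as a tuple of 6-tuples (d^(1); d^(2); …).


Interval decomposition of M: I[1,2], I[1,5], I[4,5], I[4,6], I[5,6].
HN type (ℓ=5): μ^(1)=17; μ^(2)=3; μ^(3)=-6/5; μ^(4)=-4; μ^(5)=-11

((0, 0, 0, 0, 0, 2); (1, 1, 0, 0, 0, 0); (1, 1, 1, 1, 1, 0); (0, 0, 0, 0, 3, 0); (0, 0, 0, 2, 0, 0))


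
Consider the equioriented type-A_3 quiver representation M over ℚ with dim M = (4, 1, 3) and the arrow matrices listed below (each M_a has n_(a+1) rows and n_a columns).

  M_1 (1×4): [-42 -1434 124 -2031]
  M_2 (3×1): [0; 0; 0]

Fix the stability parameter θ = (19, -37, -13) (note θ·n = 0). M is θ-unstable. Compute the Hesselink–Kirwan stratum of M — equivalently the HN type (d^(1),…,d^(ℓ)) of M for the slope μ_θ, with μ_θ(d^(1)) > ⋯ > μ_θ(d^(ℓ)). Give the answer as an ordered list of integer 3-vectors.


Barcode: M ≅ I[1,1]^3, I[1,2], I[3,3]^3. HN layers by μ_θ (3 steps, strictly decreasing):
  μ^(1)=19; μ^(2)=-9; μ^(3)=-13

((3, 0, 0); (1, 1, 0); (0, 0, 3))


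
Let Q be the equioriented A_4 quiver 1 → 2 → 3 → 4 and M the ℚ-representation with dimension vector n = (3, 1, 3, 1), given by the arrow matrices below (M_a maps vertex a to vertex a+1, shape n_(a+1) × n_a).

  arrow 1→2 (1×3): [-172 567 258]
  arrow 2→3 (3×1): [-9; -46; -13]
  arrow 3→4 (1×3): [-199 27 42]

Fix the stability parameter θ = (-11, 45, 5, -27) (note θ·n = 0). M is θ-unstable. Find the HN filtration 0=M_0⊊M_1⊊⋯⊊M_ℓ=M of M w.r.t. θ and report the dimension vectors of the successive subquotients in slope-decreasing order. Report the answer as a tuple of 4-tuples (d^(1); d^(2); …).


Via rank(M_{q-1}∘⋯∘M_p): M ≅ I[1,1]^2, I[1,4], I[3,3]^2.
μ_θ-semistable layers: μ^(1)=23/3; μ^(2)=5; μ^(3)=-11

((0, 1, 1, 1); (0, 0, 2, 0); (3, 0, 0, 0))


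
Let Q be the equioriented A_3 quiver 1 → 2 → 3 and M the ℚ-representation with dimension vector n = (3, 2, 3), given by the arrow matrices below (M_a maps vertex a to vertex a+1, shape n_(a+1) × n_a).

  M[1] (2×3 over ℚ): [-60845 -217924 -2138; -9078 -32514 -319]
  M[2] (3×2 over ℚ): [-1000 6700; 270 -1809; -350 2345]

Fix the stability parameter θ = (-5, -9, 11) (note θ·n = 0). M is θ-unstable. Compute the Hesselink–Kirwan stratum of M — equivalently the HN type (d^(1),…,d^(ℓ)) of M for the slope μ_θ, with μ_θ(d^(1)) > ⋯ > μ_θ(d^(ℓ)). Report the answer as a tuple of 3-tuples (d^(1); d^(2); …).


Via rank(M_{q-1}∘⋯∘M_p): M ≅ I[1,1], I[1,2], I[1,3], I[3,3]^2.
μ_θ-semistable layers: μ^(1)=11; μ^(2)=-5; μ^(3)=-7

((0, 0, 3); (1, 0, 0); (2, 2, 0))


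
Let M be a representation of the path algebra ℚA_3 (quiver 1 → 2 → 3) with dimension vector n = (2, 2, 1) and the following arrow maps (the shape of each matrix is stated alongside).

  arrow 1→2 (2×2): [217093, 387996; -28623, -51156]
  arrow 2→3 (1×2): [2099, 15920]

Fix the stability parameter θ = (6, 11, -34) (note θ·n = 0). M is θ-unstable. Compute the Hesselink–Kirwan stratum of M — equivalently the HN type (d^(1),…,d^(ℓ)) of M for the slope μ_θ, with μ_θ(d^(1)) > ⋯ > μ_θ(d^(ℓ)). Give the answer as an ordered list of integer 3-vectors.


Interval decomposition of M: I[1,1], I[1,3], I[2,2].
HN type (ℓ=3): μ^(1)=11; μ^(2)=6; μ^(3)=-17/3

((0, 1, 0); (1, 0, 0); (1, 1, 1))


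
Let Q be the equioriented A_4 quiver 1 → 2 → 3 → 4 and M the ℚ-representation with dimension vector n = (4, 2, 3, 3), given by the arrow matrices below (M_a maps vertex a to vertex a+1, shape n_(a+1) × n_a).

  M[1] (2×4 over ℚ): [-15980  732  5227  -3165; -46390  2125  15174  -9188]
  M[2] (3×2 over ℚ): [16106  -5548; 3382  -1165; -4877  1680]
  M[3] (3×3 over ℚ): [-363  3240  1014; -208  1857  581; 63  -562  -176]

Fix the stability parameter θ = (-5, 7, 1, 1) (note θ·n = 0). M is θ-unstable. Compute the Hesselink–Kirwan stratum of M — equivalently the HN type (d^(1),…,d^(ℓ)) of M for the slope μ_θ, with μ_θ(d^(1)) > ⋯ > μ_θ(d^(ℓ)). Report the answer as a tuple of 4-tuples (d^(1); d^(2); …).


Interval decomposition of M: I[1,1]^2, I[1,3], I[1,4], I[3,4], I[4,4].
HN type (ℓ=4): μ^(1)=4; μ^(2)=3; μ^(3)=1; μ^(4)=-5

((0, 1, 1, 0); (0, 1, 1, 1); (0, 0, 1, 2); (4, 0, 0, 0))


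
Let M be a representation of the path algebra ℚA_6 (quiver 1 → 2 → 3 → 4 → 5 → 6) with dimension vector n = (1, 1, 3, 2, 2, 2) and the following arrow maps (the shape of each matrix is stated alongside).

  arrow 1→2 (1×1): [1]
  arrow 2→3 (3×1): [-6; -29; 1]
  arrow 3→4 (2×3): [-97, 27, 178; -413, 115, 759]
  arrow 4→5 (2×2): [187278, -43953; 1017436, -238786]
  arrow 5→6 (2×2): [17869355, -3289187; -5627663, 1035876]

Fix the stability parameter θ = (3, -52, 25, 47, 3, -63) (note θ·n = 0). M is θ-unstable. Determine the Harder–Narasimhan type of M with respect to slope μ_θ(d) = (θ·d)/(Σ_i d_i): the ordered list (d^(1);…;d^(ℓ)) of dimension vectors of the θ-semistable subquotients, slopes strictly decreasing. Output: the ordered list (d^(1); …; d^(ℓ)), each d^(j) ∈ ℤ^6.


Interval decomposition of M: I[1,4], I[3,3], I[3,6], I[5,6].
HN type (ℓ=5): μ^(1)=47; μ^(2)=25; μ^(3)=3; μ^(4)=-49/2; μ^(5)=-30

((0, 0, 0, 1, 0, 0); (0, 0, 2, 0, 0, 0); (0, 0, 1, 1, 1, 1); (1, 1, 0, 0, 0, 0); (0, 0, 0, 0, 1, 1))
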